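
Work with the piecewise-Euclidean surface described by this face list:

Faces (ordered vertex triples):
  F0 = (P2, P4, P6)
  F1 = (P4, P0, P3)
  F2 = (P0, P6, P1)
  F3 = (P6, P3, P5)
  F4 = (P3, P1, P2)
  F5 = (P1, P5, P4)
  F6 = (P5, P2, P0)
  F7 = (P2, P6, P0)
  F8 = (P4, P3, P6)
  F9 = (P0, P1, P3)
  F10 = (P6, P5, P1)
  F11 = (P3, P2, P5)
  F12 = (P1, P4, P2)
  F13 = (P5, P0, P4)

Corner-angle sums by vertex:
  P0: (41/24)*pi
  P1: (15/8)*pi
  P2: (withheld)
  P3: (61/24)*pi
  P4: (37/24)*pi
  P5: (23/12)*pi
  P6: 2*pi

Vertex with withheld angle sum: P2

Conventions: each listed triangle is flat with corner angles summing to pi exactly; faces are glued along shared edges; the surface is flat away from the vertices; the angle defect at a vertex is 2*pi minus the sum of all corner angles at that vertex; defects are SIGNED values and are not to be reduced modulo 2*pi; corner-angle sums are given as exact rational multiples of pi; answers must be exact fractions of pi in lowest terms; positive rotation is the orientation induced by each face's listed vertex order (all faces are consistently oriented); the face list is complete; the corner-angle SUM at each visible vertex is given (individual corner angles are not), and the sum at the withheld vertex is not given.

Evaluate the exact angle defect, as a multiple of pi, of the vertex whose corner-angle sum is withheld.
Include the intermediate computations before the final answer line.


V = 7, E = 21, F = 14; chi = V - E + F = 0
Gauss-Bonnet: total defect = 2*pi*chi = 0; visible defects sum to (5/12)*pi

Answer: defect(P2) = (-5/12)*pi


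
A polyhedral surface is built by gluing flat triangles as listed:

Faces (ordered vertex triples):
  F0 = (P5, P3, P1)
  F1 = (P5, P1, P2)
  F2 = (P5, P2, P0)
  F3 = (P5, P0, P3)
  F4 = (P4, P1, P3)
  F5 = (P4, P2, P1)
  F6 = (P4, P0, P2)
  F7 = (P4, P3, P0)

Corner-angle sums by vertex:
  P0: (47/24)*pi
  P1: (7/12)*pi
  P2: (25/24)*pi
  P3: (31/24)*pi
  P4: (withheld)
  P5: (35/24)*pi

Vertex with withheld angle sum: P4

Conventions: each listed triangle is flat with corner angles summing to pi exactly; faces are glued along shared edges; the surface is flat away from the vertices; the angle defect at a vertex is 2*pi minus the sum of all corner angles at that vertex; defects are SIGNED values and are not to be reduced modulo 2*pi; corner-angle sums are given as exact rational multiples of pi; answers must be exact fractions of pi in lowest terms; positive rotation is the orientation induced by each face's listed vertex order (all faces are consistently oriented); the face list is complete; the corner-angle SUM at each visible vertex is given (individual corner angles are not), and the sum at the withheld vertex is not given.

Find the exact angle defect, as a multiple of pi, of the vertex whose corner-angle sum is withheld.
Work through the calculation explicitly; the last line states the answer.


V = 6, E = 12, F = 8; chi = V - E + F = 2
Gauss-Bonnet: total defect = 2*pi*chi = 4*pi; visible defects sum to (11/3)*pi

Answer: defect(P4) = pi/3


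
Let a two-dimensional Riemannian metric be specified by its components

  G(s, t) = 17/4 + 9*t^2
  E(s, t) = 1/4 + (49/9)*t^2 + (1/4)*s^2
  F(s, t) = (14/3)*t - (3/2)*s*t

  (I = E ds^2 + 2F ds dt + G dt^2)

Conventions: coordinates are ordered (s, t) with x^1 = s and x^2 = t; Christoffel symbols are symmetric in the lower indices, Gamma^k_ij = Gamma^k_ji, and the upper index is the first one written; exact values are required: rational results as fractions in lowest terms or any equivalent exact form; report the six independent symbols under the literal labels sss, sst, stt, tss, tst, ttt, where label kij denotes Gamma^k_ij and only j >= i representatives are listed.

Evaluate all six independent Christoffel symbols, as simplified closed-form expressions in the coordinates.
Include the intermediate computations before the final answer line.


E = 1/4 + (49/9)*t^2 + (1/4)*s^2; F = (14/3)*t - (3/2)*s*t; G = 17/4 + 9*t^2
Gamma^k_ij = (1/2) g^{kl} (d_i g_jl + d_j g_il - d_l g_ij), with g^inv = (1/(EG-F^2)) [[G, -F], [-F, E]]
first partials: E_s = (1/2)*s, E_t = (98/9)*t, F_s = -(3/2)*t, F_t = 14/3 - (3/2)*s, G_s = 0, G_t = 18*t
D = EG - F^2 = 17/16 + (65/18)*t^2 + (17/16)*s^2 + 14*s*t^2 + 49*t^4
expanded: Gamma^s_ss = (G E_s - 2F F_s + F E_t)/(2D), Gamma^s_st = (G E_t - F G_s)/(2D), Gamma^s_tt = (2G F_t - G G_s - F G_t)/(2D), Gamma^t_ss = (2E F_s - E E_t - F E_s)/(2D), Gamma^t_st = (E G_s - F E_t)/(2D), Gamma^t_tt = (E G_t - 2F F_t + F G_s)/(2D); substitute and cancel common factors

Answer: Gamma_sss = (-3528*s*t^2 + 459*s + 14000*t^2)/(459*s^2 + 6048*s*t^2 + 21168*t^4 + 1560*t^2 + 459), Gamma_sst = (7056*t^3 + 3332*t)/(153*s^2 + 2016*s*t^2 + 7056*t^4 + 520*t^2 + 153), Gamma_stt = (2856 - 918*s)/(153*s^2 + 2016*s*t^2 + 7056*t^4 + 520*t^2 + 153), Gamma_tss = (-1764*s^2*t - 1512*s*t - 49000*t^3 - 2250*t)/(1377*s^2 + 18144*s*t^2 + 63504*t^4 + 4680*t^2 + 1377), Gamma_tst = (3528*s*t^2 - 10976*t^2)/(459*s^2 + 6048*s*t^2 + 21168*t^4 + 1560*t^2 + 459), Gamma_ttt = (2016*s*t + 7056*t^3 - 2812*t)/(153*s^2 + 2016*s*t^2 + 7056*t^4 + 520*t^2 + 153)


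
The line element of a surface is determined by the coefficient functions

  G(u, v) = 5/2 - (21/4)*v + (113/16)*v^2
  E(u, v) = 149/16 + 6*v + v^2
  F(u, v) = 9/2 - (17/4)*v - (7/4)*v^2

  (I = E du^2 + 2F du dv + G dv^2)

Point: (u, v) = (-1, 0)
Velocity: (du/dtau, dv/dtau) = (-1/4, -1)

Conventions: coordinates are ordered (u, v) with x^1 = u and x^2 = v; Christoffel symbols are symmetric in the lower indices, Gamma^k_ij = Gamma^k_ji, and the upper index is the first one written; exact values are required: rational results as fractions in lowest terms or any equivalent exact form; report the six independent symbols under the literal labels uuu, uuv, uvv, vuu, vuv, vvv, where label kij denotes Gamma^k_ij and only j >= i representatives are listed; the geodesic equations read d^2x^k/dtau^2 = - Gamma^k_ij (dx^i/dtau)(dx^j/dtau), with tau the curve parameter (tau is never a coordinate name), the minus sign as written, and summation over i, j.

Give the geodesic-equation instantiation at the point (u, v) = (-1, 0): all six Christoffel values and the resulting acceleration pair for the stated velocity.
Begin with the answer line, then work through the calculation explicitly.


Answer: Gamma_uuu = 432/97, Gamma_uuv = 240/97, Gamma_uvv = 38/97, Gamma_vuu = -894/97, Gamma_vuv = -432/97, Gamma_vvv = -681/388; accelerations (d^2u/dtau^2, d^2v/dtau^2) = (-185/97, 3537/776)

E = 149/16, F = 9/2, G = 5/2 at the point
E_u = 0, E_v = 6, F_u = 0, F_v = -17/4, G_u = 0, G_v = -21/4
EG - F^2 = 97/32;  g^inv = (32/97) * [[5/2, -9/2], [-9/2, 149/16]]
first-kind symbols [ij,l] = (1/2)(d_i g_jl + d_j g_il - d_l g_ij): [uu,u] = E_u/2 = 0, [uu,v] = F_u - E_v/2 = -3, [uv,u] = E_v/2 = 3, [uv,v] = G_u/2 = 0, [vv,u] = F_v - G_u/2 = -17/4, [vv,v] = G_v/2 = -21/8
Gamma^u_ij = (G*[ij,u] - F*[ij,v])/(EG - F^2), Gamma^v_ij = (E*[ij,v] - F*[ij,u])/(EG - F^2)
Gamma_uuu = 432/97, Gamma_uuv = 240/97, Gamma_uvv = 38/97, Gamma_vuu = -894/97, Gamma_vuv = -432/97, Gamma_vvv = -681/388
d^2u/dtau^2 = -(Gamma_uuu*(-1/4)^2 + 2*Gamma_uuv*(-1/4)*(-1) + Gamma_uvv*(-1)^2) = -185/97
d^2v/dtau^2 = -(Gamma_vuu*(-1/4)^2 + 2*Gamma_vuv*(-1/4)*(-1) + Gamma_vvv*(-1)^2) = 3537/776


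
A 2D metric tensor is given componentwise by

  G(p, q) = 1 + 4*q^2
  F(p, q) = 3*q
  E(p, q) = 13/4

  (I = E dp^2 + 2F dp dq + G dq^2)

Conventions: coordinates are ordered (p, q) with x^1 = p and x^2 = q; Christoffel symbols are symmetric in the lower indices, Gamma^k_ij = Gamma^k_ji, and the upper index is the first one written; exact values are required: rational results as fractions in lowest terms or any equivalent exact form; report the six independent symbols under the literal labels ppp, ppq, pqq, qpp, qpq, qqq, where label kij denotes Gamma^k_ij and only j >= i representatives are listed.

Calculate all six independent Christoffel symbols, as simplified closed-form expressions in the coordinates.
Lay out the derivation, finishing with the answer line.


E = 13/4; F = 3*q; G = 1 + 4*q^2
Gamma^k_ij = (1/2) g^{kl} (d_i g_jl + d_j g_il - d_l g_ij), with g^inv = (1/(EG-F^2)) [[G, -F], [-F, E]]
first partials: E_p = 0, E_q = 0, F_p = 0, F_q = 3, G_p = 0, G_q = 8*q
D = EG - F^2 = 13/4 + 4*q^2
expanded: Gamma^p_pp = (G E_p - 2F F_p + F E_q)/(2D), Gamma^p_pq = (G E_q - F G_p)/(2D), Gamma^p_qq = (2G F_q - G G_p - F G_q)/(2D), Gamma^q_pp = (2E F_p - E E_q - F E_p)/(2D), Gamma^q_pq = (E G_p - F E_q)/(2D), Gamma^q_qq = (E G_q - 2F F_q + F G_p)/(2D); substitute and cancel common factors

Answer: Gamma_ppp = 0, Gamma_ppq = 0, Gamma_pqq = 12/(16*q^2 + 13), Gamma_qpp = 0, Gamma_qpq = 0, Gamma_qqq = 16*q/(16*q^2 + 13)


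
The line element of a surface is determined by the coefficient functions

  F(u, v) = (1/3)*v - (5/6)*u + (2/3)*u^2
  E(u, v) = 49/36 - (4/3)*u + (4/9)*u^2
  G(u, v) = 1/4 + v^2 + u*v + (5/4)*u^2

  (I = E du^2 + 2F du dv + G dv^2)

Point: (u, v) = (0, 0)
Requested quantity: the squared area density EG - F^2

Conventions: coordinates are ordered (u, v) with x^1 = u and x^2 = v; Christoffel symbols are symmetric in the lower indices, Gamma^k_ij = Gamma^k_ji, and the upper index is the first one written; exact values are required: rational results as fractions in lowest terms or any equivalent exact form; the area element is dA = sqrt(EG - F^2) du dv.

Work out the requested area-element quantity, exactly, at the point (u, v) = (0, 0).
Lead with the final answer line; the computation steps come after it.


Answer: EG - F^2 = 49/144

E = 49/36, F = 0, G = 1/4; EG - F^2 = 49/144


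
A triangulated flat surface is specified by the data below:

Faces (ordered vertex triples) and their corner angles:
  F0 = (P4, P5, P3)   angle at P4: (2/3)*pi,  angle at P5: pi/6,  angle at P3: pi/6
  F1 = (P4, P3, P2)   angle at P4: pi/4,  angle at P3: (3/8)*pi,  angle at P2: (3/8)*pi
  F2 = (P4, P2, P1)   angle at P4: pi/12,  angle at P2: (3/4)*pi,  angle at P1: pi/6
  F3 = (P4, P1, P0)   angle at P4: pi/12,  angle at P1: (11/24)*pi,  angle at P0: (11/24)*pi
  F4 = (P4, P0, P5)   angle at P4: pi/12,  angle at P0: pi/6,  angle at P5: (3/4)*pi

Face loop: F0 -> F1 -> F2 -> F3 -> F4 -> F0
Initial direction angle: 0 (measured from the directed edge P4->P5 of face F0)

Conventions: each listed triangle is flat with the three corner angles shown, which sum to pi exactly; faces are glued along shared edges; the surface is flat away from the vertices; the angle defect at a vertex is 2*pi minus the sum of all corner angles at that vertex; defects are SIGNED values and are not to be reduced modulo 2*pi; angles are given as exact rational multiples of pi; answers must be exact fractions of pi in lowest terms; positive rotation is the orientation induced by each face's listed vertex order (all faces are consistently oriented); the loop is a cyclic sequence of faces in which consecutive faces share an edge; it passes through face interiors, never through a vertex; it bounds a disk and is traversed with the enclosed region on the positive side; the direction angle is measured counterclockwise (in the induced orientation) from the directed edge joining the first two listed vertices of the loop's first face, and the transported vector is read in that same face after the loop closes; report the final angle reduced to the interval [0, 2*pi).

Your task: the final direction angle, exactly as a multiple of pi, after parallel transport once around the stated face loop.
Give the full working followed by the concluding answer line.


enclosed vertex P4: corner angles sum to (7/6)*pi, defect = 2*pi - (7/6)*pi = (5/6)*pi
final direction = starting direction + enclosed defect total, reduced mod 2*pi (induced orientation)
final angle = 0 + (5/6)*pi = (5/6)*pi (mod 2*pi)

Answer: final direction angle = (5/6)*pi


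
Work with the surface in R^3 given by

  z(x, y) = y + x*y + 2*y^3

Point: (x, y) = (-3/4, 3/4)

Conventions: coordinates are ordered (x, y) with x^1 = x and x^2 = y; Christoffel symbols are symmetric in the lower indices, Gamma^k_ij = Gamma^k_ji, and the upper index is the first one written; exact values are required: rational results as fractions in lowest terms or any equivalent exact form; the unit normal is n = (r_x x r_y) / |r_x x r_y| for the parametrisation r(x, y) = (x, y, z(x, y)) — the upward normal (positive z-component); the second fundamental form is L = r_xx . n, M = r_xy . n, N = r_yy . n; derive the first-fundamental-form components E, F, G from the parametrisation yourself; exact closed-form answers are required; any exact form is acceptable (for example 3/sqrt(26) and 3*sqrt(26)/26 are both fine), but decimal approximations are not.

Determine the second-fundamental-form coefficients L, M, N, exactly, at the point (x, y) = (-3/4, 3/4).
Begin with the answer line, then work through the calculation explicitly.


Answer: L = 0, M = 8*sqrt(941)/941, N = 72*sqrt(941)/941

z_x = 3/4, z_y = 29/8, z_xx = 0, z_xy = 1, z_yy = 9
E = 25/16, F = 87/32, G = 905/64; answer radicand W^2 = 941/64
unnormalised second-form numerators: l = 0, m = 1, n = 9; L = l/sqrt(941/64), and similarly M = m/sqrt(W^2), N = n/sqrt(W^2)


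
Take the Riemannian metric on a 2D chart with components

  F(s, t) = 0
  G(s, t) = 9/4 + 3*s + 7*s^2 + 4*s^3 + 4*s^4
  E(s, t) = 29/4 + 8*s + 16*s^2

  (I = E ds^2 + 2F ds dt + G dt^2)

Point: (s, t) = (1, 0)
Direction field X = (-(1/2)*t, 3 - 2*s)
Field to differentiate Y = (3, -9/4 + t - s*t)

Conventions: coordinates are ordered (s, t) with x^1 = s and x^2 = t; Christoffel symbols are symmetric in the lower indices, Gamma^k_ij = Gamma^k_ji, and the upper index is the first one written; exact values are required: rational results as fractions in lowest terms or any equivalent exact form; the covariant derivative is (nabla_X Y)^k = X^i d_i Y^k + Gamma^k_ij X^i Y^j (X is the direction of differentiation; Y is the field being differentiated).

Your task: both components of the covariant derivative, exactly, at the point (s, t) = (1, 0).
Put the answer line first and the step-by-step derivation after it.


Answer: (nabla_X Y)^s = 81/50, (nabla_X Y)^t = 10/3

E = 125/4, F = 0, G = 81/4 at the point
E_s = 40, E_t = 0, F_s = 0, F_t = 0, G_s = 45, G_t = 0
EG - F^2 = 10125/16;  g^inv = (16/10125) * [[81/4, 0], [0, 125/4]]
first-kind symbols [ij,l] = (1/2)(d_i g_jl + d_j g_il - d_l g_ij): [ss,s] = E_s/2 = 20, [ss,t] = F_s - E_t/2 = 0, [st,s] = E_t/2 = 0, [st,t] = G_s/2 = 45/2, [tt,s] = F_t - G_s/2 = -45/2, [tt,t] = G_t/2 = 0
Gamma^s_ij = (G*[ij,s] - F*[ij,t])/(EG - F^2), Gamma^t_ij = (E*[ij,t] - F*[ij,s])/(EG - F^2)
Gamma_sss = 16/25, Gamma_sst = 0, Gamma_stt = -18/25, Gamma_tss = 0, Gamma_tst = 10/9, Gamma_ttt = 0
X = (0, 1), Y = (3, -9/4) at the point


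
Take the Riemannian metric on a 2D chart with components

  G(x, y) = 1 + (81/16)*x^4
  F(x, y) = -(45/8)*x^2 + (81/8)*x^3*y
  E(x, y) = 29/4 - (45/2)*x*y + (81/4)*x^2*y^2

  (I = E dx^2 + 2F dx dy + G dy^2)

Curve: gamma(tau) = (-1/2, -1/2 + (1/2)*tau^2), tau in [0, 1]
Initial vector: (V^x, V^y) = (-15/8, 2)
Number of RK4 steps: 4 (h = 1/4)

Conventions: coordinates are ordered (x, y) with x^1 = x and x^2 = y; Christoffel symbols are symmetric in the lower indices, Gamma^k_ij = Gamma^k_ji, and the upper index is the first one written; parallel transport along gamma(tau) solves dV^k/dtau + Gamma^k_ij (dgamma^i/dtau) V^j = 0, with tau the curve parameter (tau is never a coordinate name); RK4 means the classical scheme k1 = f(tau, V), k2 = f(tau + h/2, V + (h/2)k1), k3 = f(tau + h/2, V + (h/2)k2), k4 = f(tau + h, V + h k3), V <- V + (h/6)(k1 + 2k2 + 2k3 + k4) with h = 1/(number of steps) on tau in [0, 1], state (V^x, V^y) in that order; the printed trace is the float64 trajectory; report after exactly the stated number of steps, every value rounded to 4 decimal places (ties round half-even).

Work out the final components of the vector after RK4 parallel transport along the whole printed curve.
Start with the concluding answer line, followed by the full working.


Answer: V^x = -1.2207, V^y = 1.7976

gamma'(tau) = (0, tau); f(tau, V)^k = -Gamma^k_ij(gamma(tau)) gamma'^i(tau) V^j; h = 1/4; intermediate values shown to 6 dp
curve data and Christoffel symbols at the stage parameters:
  tau = 0.000000: gamma = (-0.500000, -0.500000), gamma' = (0.000000, 0.000000); Gamma_xxx = 0.964677, Gamma_xxy = 0.964677, Gamma_xyy = 0.000000, Gamma_yxx = -0.394641, Gamma_yxy = -0.394641, Gamma_yyy = 0.000000
  tau = 0.125000: gamma = (-0.500000, -0.492188), gamma' = (0.000000, 0.125000); Gamma_xxx = 0.947373, Gamma_xxy = 0.962411, Gamma_xyy = 0.000000, Gamma_yxx = -0.382670, Gamma_yxy = -0.388744, Gamma_yyy = 0.000000
  tau = 0.250000: gamma = (-0.500000, -0.468750), gamma' = (0.000000, 0.250000); Gamma_xxx = 0.895274, Gamma_xxy = 0.954959, Gamma_xyy = 0.000000, Gamma_yxx = -0.348431, Gamma_yxy = -0.371660, Gamma_yyy = 0.000000
  tau = 0.375000: gamma = (-0.500000, -0.429688), gamma' = (0.000000, 0.375000); Gamma_xxx = 0.808426, Gamma_xxy = 0.940713, Gamma_xyy = 0.000000, Gamma_yxx = -0.296594, Gamma_yxy = -0.345128, Gamma_yyy = 0.000000
  tau = 0.500000: gamma = (-0.500000, -0.375000), gamma' = (0.000000, 0.500000); Gamma_xxx = 0.688477, Gamma_xxy = 0.917970, Gamma_xyy = 0.000000, Gamma_yxx = -0.233822, Gamma_yxy = -0.311763, Gamma_yyy = 0.000000
  tau = 0.625000: gamma = (-0.500000, -0.304688), gamma' = (0.000000, 0.625000); Gamma_xxx = 0.539808, Gamma_xxy = 0.885839, Gamma_xyy = 0.000000, Gamma_yxx = -0.167346, Gamma_yxy = -0.274620, Gamma_yyy = 0.000000
  tau = 0.750000: gamma = (-0.500000, -0.218750), gamma' = (0.000000, 0.750000); Gamma_xxx = 0.369586, Gamma_xxy = 0.844768, Gamma_xyy = 0.000000, Gamma_yxx = -0.103542, Gamma_yxy = -0.236666, Gamma_yyy = 0.000000
  tau = 0.875000: gamma = (-0.500000, -0.117188), gamma' = (0.000000, 0.875000); Gamma_xxx = 0.186672, Gamma_xxy = 0.796467, Gamma_xyy = 0.000000, Gamma_yxx = -0.046953, Gamma_yxy = -0.200334, Gamma_yyy = 0.000000
  tau = 1.000000: gamma = (-0.500000, 0.000000), gamma' = (0.000000, 1.000000); Gamma_xxx = 0.000000, Gamma_xxy = 0.743418, Gamma_xyy = 0.000000, Gamma_yxx = 0.000000, Gamma_yxy = -0.167269, Gamma_yyy = 0.000000
step 0: V^x = -1.8750, V^y = 2.0000
step 1: k1 = (0.000000, 0.000000), k2 = (0.225565, -0.091112), k3 = (0.222173, -0.089742), k4 = (0.434376, -0.169055); V <- V + (h/6)(k1 + 2k2 + 2k3 + k4): V^x = -1.8196, V^y = 1.9779
step 2: k1 = (0.434408, -0.169067), k2 = (0.622736, -0.228469), k3 = (0.614432, -0.225422), k4 = (0.764660, -0.259696); V <- V + (h/6)(k1 + 2k2 + 2k3 + k4): V^x = -1.6665, V^y = 1.9222
step 3: k1 = (0.764912, -0.259782), k2 = (0.869737, -0.269628), k3 = (0.862483, -0.267379), k4 = (0.919261, -0.257536); V <- V + (h/6)(k1 + 2k2 + 2k3 + k4): V^x = -1.4520, V^y = 1.8559
step 4: k1 = (0.919955, -0.257731), k2 = (0.931775, -0.234368), k3 = (0.930745, -0.234109), k4 = (0.906463, -0.203954); V <- V + (h/6)(k1 + 2k2 + 2k3 + k4): V^x = -1.2207, V^y = 1.7976


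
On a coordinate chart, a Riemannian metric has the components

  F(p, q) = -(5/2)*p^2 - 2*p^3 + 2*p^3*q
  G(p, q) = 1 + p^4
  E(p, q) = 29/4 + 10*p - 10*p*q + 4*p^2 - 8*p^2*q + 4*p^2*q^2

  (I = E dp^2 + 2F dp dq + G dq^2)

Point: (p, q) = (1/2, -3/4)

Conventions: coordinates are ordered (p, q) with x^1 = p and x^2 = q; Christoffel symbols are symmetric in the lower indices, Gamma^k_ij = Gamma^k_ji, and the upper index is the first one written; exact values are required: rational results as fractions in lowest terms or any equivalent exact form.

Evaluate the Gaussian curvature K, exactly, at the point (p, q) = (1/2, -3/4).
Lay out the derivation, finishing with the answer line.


E = 305/16, F = -17/16, G = 17/16, EG - F^2 = 153/8 at the point
E_p = 119/4, E_q = -17/2, F_p = -41/8, F_q = 1/4, G_p = 1/2, G_q = 0
E_qq = 2, F_pq = 3/2, G_pp = 3
Evaluate Brioschi's two determinant matrices M1, M2 and divide by (EG - F^2)^2.
M1 = [[-E_qq/2 + F_pq - G_pp/2, E_p/2, F_p - E_q/2], [F_q - G_p/2, E, F], [G_q/2, F, G]] = [[-1, 119/8, -7/8], [0, 305/16, -17/16], [0, -17/16, 17/16]]; det M1 = -153/8
M2 = [[0, E_q/2, G_p/2], [E_q/2, E, F], [G_p/2, F, G]] = [[0, -17/4, 1/4], [-17/4, 305/16, -17/16], [1/4, -17/16, 17/16]]; det M2 = -145/8
det M1 - det M2 = -1; K = -1 / (153/8)^2 = -64/23409

Answer: K = -64/23409


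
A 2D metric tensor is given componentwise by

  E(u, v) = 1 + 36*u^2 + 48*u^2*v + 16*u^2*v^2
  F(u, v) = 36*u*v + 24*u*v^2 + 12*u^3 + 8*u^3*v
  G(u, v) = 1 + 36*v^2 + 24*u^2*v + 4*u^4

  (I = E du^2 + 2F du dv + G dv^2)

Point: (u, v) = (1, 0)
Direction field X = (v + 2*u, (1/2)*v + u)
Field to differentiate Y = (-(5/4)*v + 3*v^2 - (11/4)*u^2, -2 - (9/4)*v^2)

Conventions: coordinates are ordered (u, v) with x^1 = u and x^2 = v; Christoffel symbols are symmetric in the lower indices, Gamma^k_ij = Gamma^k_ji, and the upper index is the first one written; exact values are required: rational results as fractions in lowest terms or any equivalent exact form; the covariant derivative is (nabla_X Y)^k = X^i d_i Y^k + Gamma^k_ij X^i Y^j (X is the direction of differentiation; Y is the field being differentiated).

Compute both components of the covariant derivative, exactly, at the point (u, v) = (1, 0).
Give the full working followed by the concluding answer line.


E = 37, F = 12, G = 5 at the point
E_u = 72, E_v = 48, F_u = 36, F_v = 44, G_u = 16, G_v = 24
EG - F^2 = 41;  g^inv = (1/41) * [[5, -12], [-12, 37]]
first-kind symbols [ij,l] = (1/2)(d_i g_jl + d_j g_il - d_l g_ij): [uu,u] = E_u/2 = 36, [uu,v] = F_u - E_v/2 = 12, [uv,u] = E_v/2 = 24, [uv,v] = G_u/2 = 8, [vv,u] = F_v - G_u/2 = 36, [vv,v] = G_v/2 = 12
Gamma^u_ij = (G*[ij,u] - F*[ij,v])/(EG - F^2), Gamma^v_ij = (E*[ij,v] - F*[ij,u])/(EG - F^2)
Gamma_uuu = 36/41, Gamma_uuv = 24/41, Gamma_uvv = 36/41, Gamma_vuu = 12/41, Gamma_vuv = 8/41, Gamma_vvv = 12/41
X = (2, 1), Y = (-11/4, -2) at the point

Answer: (nabla_X Y)^u = -3737/164, (nabla_X Y)^v = -144/41


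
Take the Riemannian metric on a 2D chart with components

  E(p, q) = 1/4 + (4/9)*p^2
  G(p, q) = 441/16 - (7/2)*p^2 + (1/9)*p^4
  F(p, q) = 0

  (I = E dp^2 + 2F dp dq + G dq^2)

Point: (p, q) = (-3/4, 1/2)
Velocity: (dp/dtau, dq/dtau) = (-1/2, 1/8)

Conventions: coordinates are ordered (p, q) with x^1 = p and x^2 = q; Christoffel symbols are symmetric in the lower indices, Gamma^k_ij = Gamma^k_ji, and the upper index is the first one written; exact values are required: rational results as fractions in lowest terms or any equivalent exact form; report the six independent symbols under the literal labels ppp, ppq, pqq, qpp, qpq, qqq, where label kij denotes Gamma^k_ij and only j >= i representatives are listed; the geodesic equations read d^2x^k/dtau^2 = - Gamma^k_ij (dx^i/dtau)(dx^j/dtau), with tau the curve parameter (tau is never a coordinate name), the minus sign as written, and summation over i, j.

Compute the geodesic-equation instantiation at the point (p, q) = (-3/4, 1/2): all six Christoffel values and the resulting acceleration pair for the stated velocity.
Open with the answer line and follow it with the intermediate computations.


Answer: Gamma_ppp = -2/3, Gamma_ppq = 0, Gamma_pqq = -81/16, Gamma_qpp = 0, Gamma_qpq = 8/81, Gamma_qqq = 0; accelerations (d^2p/dtau^2, d^2q/dtau^2) = (755/3072, 1/81)

E = 1/2, F = 0, G = 6561/256 at the point
E_p = -2/3, E_q = 0, F_p = 0, F_q = 0, G_p = 81/16, G_q = 0
EG - F^2 = 6561/512;  g^inv = (512/6561) * [[6561/256, 0], [0, 1/2]]
first-kind symbols [ij,l] = (1/2)(d_i g_jl + d_j g_il - d_l g_ij): [pp,p] = E_p/2 = -1/3, [pp,q] = F_p - E_q/2 = 0, [pq,p] = E_q/2 = 0, [pq,q] = G_p/2 = 81/32, [qq,p] = F_q - G_p/2 = -81/32, [qq,q] = G_q/2 = 0
Gamma^p_ij = (G*[ij,p] - F*[ij,q])/(EG - F^2), Gamma^q_ij = (E*[ij,q] - F*[ij,p])/(EG - F^2)
Gamma_ppp = -2/3, Gamma_ppq = 0, Gamma_pqq = -81/16, Gamma_qpp = 0, Gamma_qpq = 8/81, Gamma_qqq = 0
d^2p/dtau^2 = -(Gamma_ppp*(-1/2)^2 + 2*Gamma_ppq*(-1/2)*(1/8) + Gamma_pqq*(1/8)^2) = 755/3072
d^2q/dtau^2 = -(Gamma_qpp*(-1/2)^2 + 2*Gamma_qpq*(-1/2)*(1/8) + Gamma_qqq*(1/8)^2) = 1/81


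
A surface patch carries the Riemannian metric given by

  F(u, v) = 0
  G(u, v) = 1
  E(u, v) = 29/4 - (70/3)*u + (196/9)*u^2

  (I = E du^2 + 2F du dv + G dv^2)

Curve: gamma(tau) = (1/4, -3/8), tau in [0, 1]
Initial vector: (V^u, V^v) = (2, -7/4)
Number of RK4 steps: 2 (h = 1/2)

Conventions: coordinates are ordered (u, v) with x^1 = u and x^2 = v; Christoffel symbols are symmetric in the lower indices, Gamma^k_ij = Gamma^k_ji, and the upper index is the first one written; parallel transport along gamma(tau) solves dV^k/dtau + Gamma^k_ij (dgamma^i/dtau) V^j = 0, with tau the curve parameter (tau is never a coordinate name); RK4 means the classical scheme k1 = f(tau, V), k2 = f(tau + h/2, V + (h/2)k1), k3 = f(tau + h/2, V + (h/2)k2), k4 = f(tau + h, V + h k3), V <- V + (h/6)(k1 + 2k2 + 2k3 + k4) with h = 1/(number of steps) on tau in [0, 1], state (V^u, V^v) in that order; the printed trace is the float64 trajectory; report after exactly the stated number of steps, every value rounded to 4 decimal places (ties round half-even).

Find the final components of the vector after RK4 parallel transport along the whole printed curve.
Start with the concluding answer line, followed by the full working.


Answer: V^u = 2.0000, V^v = -1.7500

gamma'(tau) = (0, 0); f(tau, V)^k = -Gamma^k_ij(gamma(tau)) gamma'^i(tau) V^j; h = 1/2; intermediate values shown to 6 dp
curve data and Christoffel symbols at the stage parameters:
  tau = 0.000000: gamma = (0.250000, -0.375000), gamma' = (0.000000, 0.000000); Gamma_uuu = -2.240000, Gamma_uuv = 0.000000, Gamma_uvv = 0.000000, Gamma_vuu = 0.000000, Gamma_vuv = 0.000000, Gamma_vvv = 0.000000
  tau = 0.250000: gamma = (0.250000, -0.375000), gamma' = (0.000000, 0.000000); Gamma_uuu = -2.240000, Gamma_uuv = 0.000000, Gamma_uvv = 0.000000, Gamma_vuu = 0.000000, Gamma_vuv = 0.000000, Gamma_vvv = 0.000000
  tau = 0.500000: gamma = (0.250000, -0.375000), gamma' = (0.000000, 0.000000); Gamma_uuu = -2.240000, Gamma_uuv = 0.000000, Gamma_uvv = 0.000000, Gamma_vuu = 0.000000, Gamma_vuv = 0.000000, Gamma_vvv = 0.000000
  tau = 0.750000: gamma = (0.250000, -0.375000), gamma' = (0.000000, 0.000000); Gamma_uuu = -2.240000, Gamma_uuv = 0.000000, Gamma_uvv = 0.000000, Gamma_vuu = 0.000000, Gamma_vuv = 0.000000, Gamma_vvv = 0.000000
  tau = 1.000000: gamma = (0.250000, -0.375000), gamma' = (0.000000, 0.000000); Gamma_uuu = -2.240000, Gamma_uuv = 0.000000, Gamma_uvv = 0.000000, Gamma_vuu = 0.000000, Gamma_vuv = 0.000000, Gamma_vvv = 0.000000
step 0: V^u = 2.0000, V^v = -1.7500
step 1: k1 = (0.000000, 0.000000), k2 = (0.000000, 0.000000), k3 = (0.000000, 0.000000), k4 = (0.000000, 0.000000); V <- V + (h/6)(k1 + 2k2 + 2k3 + k4): V^u = 2.0000, V^v = -1.7500
step 2: k1 = (0.000000, 0.000000), k2 = (0.000000, 0.000000), k3 = (0.000000, 0.000000), k4 = (0.000000, 0.000000); V <- V + (h/6)(k1 + 2k2 + 2k3 + k4): V^u = 2.0000, V^v = -1.7500


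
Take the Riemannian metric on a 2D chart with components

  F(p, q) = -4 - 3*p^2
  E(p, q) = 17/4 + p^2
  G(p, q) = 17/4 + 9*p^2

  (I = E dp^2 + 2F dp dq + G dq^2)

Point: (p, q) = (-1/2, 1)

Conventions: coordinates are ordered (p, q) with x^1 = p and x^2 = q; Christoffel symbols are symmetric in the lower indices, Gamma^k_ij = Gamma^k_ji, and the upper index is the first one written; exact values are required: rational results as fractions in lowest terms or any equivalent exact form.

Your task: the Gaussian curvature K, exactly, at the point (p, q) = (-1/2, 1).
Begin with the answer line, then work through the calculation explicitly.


Answer: K = -4752/11449

E = 9/2, F = -19/4, G = 13/2, EG - F^2 = 107/16 at the point
E_p = -1, E_q = 0, F_p = 3, F_q = 0, G_p = -9, G_q = 0
E_qq = 0, F_pq = 0, G_pp = 18
Apply the Brioschi formula K = (det M1 - det M2)/(EG - F^2)^2 over the derivative matrices of E, F, G.
M1 = [[-E_qq/2 + F_pq - G_pp/2, E_p/2, F_p - E_q/2], [F_q - G_p/2, E, F], [G_q/2, F, G]] = [[-9, -1/2, 3], [9/2, 9/2, -19/4], [0, -19/4, 13/2]]; det M1 = -1755/16
M2 = [[0, E_q/2, G_p/2], [E_q/2, E, F], [G_p/2, F, G]] = [[0, 0, -9/2], [0, 9/2, -19/4], [-9/2, -19/4, 13/2]]; det M2 = -729/8
det M1 - det M2 = -297/16; K = -297/16 / (107/16)^2 = -4752/11449


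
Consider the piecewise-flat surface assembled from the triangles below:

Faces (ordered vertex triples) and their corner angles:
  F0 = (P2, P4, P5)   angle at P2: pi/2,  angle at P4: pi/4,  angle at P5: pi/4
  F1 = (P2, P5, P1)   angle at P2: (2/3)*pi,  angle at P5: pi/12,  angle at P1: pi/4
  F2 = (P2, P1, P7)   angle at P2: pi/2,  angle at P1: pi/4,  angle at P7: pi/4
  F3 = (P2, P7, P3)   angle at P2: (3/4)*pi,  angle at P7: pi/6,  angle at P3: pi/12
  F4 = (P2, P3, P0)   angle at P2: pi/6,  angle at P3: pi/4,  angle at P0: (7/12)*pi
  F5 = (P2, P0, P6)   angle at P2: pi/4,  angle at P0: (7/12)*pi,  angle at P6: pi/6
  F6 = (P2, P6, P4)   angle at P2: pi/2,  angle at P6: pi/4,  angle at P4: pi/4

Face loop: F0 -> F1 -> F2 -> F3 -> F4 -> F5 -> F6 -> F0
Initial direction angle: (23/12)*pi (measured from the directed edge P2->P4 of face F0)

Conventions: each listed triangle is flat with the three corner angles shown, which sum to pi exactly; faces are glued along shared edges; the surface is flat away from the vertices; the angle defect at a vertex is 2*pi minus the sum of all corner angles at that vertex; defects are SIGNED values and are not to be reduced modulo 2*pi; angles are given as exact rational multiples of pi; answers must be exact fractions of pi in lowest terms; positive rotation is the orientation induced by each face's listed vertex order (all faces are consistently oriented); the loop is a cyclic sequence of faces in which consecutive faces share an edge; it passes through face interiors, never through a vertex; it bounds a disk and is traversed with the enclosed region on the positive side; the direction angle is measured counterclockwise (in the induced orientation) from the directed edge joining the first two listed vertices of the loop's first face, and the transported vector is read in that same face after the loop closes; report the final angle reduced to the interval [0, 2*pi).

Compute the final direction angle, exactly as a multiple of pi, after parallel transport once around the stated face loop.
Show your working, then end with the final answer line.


enclosed vertex P2: corner angles sum to (10/3)*pi, defect = 2*pi - (10/3)*pi = (-4/3)*pi
by Gauss-Bonnet the loop rotates the vector by the enclosed defect sum (positive orientation, mod 2*pi)
final angle = (23/12)*pi - (4/3)*pi = (7/12)*pi (mod 2*pi)

Answer: final direction angle = (7/12)*pi


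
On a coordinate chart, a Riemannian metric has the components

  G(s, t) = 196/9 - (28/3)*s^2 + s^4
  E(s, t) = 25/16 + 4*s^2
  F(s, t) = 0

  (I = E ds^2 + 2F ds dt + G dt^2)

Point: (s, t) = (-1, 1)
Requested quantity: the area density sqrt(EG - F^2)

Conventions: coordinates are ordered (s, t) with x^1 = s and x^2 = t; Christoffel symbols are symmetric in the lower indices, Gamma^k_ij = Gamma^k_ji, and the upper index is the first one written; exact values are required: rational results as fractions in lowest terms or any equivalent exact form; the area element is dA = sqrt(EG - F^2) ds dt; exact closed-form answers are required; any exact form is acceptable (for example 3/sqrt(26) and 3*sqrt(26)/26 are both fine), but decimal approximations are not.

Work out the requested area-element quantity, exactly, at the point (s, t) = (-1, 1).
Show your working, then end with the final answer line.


E = 89/16, F = 0, G = 121/9; EG - F^2 = 10769/144

Answer: sqrt(EG - F^2) = 11*sqrt(89)/12


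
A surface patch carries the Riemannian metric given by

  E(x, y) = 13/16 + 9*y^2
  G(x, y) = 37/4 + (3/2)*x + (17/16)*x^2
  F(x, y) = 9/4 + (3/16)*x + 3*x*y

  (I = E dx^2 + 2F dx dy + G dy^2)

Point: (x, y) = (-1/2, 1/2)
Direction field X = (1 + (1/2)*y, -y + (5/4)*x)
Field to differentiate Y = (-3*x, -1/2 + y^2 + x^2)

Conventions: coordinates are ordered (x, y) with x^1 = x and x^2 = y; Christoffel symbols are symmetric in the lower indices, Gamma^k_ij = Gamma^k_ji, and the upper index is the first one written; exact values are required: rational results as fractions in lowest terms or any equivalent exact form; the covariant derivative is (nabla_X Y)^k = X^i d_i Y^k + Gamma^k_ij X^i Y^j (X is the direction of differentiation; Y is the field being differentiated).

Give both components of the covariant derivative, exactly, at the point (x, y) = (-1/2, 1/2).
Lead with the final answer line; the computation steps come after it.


Answer: (nabla_X Y)^x = -829473/135808, (nabla_X Y)^y = -179299/67904

E = 49/16, F = 45/32, G = 561/64 at the point
E_x = 0, E_y = 9, F_x = 27/16, F_y = -3/2, G_x = 7/16, G_y = 0
EG - F^2 = 3183/128;  g^inv = (128/3183) * [[561/64, -45/32], [-45/32, 49/16]]
first-kind symbols [ij,l] = (1/2)(d_i g_jl + d_j g_il - d_l g_ij): [xx,x] = E_x/2 = 0, [xx,y] = F_x - E_y/2 = -45/16, [xy,x] = E_y/2 = 9/2, [xy,y] = G_x/2 = 7/32, [yy,x] = F_y - G_x/2 = -55/32, [yy,y] = G_y/2 = 0
Gamma^x_ij = (G*[ij,x] - F*[ij,y])/(EG - F^2), Gamma^y_ij = (E*[ij,y] - F*[ij,x])/(EG - F^2)
Gamma_xxx = 675/4244, Gamma_xxy = 13359/8488, Gamma_xyy = -10285/16976, Gamma_yxx = -735/2122, Gamma_yxy = -2897/12732, Gamma_yyy = 825/8488
X = (5/4, -9/8), Y = (3/2, 0) at the point


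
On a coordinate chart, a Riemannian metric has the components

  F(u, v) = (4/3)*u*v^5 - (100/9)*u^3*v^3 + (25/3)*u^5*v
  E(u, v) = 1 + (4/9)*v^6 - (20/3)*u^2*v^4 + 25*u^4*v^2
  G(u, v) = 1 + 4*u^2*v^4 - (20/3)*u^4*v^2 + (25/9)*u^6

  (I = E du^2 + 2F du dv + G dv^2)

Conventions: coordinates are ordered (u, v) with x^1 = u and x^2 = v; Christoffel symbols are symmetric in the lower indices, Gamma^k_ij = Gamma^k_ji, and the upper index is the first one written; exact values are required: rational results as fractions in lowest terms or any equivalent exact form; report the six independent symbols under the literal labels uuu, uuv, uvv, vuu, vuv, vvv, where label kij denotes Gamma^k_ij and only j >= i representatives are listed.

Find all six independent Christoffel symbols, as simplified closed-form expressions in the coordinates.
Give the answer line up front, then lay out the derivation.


Answer: Gamma_uuu = (450*u^3*v^2 - 60*u*v^4)/(25*u^6 + 165*u^4*v^2 - 24*u^2*v^4 + 4*v^6 + 9), Gamma_uuv = (225*u^4*v - 120*u^2*v^3 + 12*v^5)/(25*u^6 + 165*u^4*v^2 - 24*u^2*v^4 + 4*v^6 + 9), Gamma_uvv = (-180*u^3*v^2 + 24*u*v^4)/(25*u^6 + 165*u^4*v^2 - 24*u^2*v^4 + 4*v^6 + 9), Gamma_vuu = (150*u^4*v - 180*u^2*v^3)/(25*u^6 + 165*u^4*v^2 - 24*u^2*v^4 + 4*v^6 + 9), Gamma_vuv = (75*u^5 - 120*u^3*v^2 + 36*u*v^4)/(25*u^6 + 165*u^4*v^2 - 24*u^2*v^4 + 4*v^6 + 9), Gamma_vvv = (-60*u^4*v + 72*u^2*v^3)/(25*u^6 + 165*u^4*v^2 - 24*u^2*v^4 + 4*v^6 + 9)

E = 1 + (4/9)*v^6 - (20/3)*u^2*v^4 + 25*u^4*v^2; F = (4/3)*u*v^5 - (100/9)*u^3*v^3 + (25/3)*u^5*v; G = 1 + 4*u^2*v^4 - (20/3)*u^4*v^2 + (25/9)*u^6
Gamma^k_ij = (1/2) g^{kl} (d_i g_jl + d_j g_il - d_l g_ij), with g^inv = (1/(EG-F^2)) [[G, -F], [-F, E]]
first partials: E_u = -(40/3)*u*v^4 + 100*u^3*v^2, E_v = (8/3)*v^5 - (80/3)*u^2*v^3 + 50*u^4*v, F_u = (4/3)*v^5 - (100/3)*u^2*v^3 + (125/3)*u^4*v, F_v = (20/3)*u*v^4 - (100/3)*u^3*v^2 + (25/3)*u^5, G_u = 8*u*v^4 - (80/3)*u^3*v^2 + (50/3)*u^5, G_v = 16*u^2*v^3 - (40/3)*u^4*v
D = EG - F^2 = 1 + (4/9)*v^6 - (8/3)*u^2*v^4 + (55/3)*u^4*v^2 + (25/9)*u^6
expanded: Gamma^u_uu = (G E_u - 2F F_u + F E_v)/(2D), Gamma^u_uv = (G E_v - F G_u)/(2D), Gamma^u_vv = (2G F_v - G G_u - F G_v)/(2D), Gamma^v_uu = (2E F_u - E E_v - F E_u)/(2D), Gamma^v_uv = (E G_u - F E_v)/(2D), Gamma^v_vv = (E G_v - 2F F_v + F G_u)/(2D); substitute and cancel common factors


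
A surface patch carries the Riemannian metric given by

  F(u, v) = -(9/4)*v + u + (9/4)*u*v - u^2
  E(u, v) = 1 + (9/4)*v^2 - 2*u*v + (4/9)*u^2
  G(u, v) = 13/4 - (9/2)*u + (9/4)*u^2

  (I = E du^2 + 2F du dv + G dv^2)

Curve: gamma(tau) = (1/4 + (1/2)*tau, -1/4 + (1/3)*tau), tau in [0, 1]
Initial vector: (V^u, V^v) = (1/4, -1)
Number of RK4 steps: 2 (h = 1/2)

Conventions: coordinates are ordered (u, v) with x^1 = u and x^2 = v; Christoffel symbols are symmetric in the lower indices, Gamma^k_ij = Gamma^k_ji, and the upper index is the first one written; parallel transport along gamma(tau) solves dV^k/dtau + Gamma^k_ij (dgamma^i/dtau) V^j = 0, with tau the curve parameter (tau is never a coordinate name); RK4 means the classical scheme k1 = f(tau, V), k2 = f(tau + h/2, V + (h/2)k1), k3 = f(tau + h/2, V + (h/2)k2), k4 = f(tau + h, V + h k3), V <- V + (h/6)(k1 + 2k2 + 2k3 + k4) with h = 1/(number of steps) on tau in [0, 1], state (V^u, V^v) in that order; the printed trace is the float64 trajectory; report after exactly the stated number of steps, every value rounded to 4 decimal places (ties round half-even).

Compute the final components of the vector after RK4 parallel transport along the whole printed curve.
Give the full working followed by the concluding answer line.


gamma'(tau) = (1/2, 1/3); f(tau, V)^k = -Gamma^k_ij(gamma(tau)) gamma'^i(tau) V^j; h = 1/2; intermediate values shown to 6 dp
curve data and Christoffel symbols at the stage parameters:
  tau = 0.000000: gamma = (0.250000, -0.250000), gamma' = (0.500000, 0.333333); Gamma_uuu = 0.141113, Gamma_uuv = -0.317503, Gamma_uvv = 0.000000, Gamma_vuu = 0.293080, Gamma_vuv = -0.659430, Gamma_vvv = 0.000000
  tau = 0.250000: gamma = (0.375000, -0.166667), gamma' = (0.500000, 0.333333); Gamma_uuu = 0.156575, Gamma_uuv = -0.352294, Gamma_uvv = 0.000000, Gamma_vuu = 0.293578, Gamma_vuv = -0.660550, Gamma_vvv = 0.000000
  tau = 0.500000: gamma = (0.500000, -0.083333), gamma' = (0.500000, 0.333333); Gamma_uuu = 0.172380, Gamma_uuv = -0.387855, Gamma_uvv = 0.000000, Gamma_vuu = 0.282076, Gamma_vuv = -0.634672, Gamma_vvv = 0.000000
  tau = 0.750000: gamma = (0.625000, 0.000000), gamma' = (0.500000, 0.333333); Gamma_uuu = 0.186426, Gamma_uuv = -0.419458, Gamma_uvv = 0.000000, Gamma_vuu = 0.251675, Gamma_vuv = -0.566269, Gamma_vvv = 0.000000
  tau = 1.000000: gamma = (0.750000, 0.083333), gamma' = (0.500000, 0.333333); Gamma_uuu = 0.195122, Gamma_uuv = -0.439024, Gamma_uvv = 0.000000, Gamma_vuu = 0.195122, Gamma_vuv = -0.439024, Gamma_vvv = 0.000000
step 0: V^u = 0.2500, V^v = -1.0000
step 1: k1 = (-0.149932, -0.311398), k2 = (-0.181541, -0.340389), k3 = (-0.183127, -0.343363), k4 = (-0.220393, -0.360644); V <- V + (h/6)(k1 + 2k2 + 2k3 + k4): V^u = 0.1584, V^v = -1.1700
step 2: k1 = (-0.220063, -0.360104), k2 = (-0.259440, -0.350243), k3 = (-0.259381, -0.350165), k4 = (-0.293855, -0.293855); V <- V + (h/6)(k1 + 2k2 + 2k3 + k4): V^u = 0.0291, V^v = -1.3412

Answer: V^u = 0.0291, V^v = -1.3412


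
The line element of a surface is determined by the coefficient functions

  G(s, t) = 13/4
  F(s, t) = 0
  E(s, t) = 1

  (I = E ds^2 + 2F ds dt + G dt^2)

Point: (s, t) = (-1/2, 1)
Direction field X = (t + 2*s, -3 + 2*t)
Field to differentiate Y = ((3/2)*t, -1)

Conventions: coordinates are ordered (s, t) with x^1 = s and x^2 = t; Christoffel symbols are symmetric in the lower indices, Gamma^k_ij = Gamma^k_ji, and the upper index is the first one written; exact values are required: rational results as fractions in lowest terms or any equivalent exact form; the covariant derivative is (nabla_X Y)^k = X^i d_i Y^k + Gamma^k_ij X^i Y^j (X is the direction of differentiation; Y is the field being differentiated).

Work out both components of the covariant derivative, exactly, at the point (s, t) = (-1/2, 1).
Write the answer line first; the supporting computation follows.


Answer: (nabla_X Y)^s = -3/2, (nabla_X Y)^t = 0

E = 1, F = 0, G = 13/4 at the point
E_s = 0, E_t = 0, F_s = 0, F_t = 0, G_s = 0, G_t = 0
EG - F^2 = 13/4;  g^inv = (4/13) * [[13/4, 0], [0, 1]]
first-kind symbols [ij,l] = (1/2)(d_i g_jl + d_j g_il - d_l g_ij): [ss,s] = E_s/2 = 0, [ss,t] = F_s - E_t/2 = 0, [st,s] = E_t/2 = 0, [st,t] = G_s/2 = 0, [tt,s] = F_t - G_s/2 = 0, [tt,t] = G_t/2 = 0
Gamma^s_ij = (G*[ij,s] - F*[ij,t])/(EG - F^2), Gamma^t_ij = (E*[ij,t] - F*[ij,s])/(EG - F^2)
Gamma_sss = 0, Gamma_sst = 0, Gamma_stt = 0, Gamma_tss = 0, Gamma_tst = 0, Gamma_ttt = 0
X = (0, -1), Y = (3/2, -1) at the point


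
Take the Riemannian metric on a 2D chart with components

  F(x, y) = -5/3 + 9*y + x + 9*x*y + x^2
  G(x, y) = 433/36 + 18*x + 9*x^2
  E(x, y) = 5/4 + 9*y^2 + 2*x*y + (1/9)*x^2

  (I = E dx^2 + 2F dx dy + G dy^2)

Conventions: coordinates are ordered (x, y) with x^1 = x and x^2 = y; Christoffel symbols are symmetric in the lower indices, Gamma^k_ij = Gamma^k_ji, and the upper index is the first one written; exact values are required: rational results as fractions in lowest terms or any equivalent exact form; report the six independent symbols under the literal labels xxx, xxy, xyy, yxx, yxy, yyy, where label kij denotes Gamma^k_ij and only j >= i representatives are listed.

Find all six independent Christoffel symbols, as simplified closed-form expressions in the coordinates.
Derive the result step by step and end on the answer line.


E = 5/4 + 9*y^2 + 2*x*y + (1/9)*x^2; F = -5/3 + 9*y + x + 9*x*y + x^2; G = 433/36 + 18*x + 9*x^2
Gamma^k_ij = (1/2) g^{kl} (d_i g_jl + d_j g_il - d_l g_ij), with g^inv = (1/(EG-F^2)) [[G, -F], [-F, E]]
first partials: E_x = 2*y + (2/9)*x, E_y = 18*y + 2*x, F_x = 1 + 9*y + 2*x, F_y = 9 + 9*x, G_x = 18 + 18*x, G_y = 0
D = EG - F^2 = 1765/144 + 30*y + (155/6)*x + (109/4)*y^2 + (649/18)*x*y + (2417/162)*x^2
expanded: Gamma^x_xx = (G E_x - 2F F_x + F E_y)/(2D), Gamma^x_xy = (G E_y - F G_x)/(2D), Gamma^x_yy = (2G F_y - G G_x - F G_y)/(2D), Gamma^y_xx = (2E F_x - E E_y - F E_x)/(2D), Gamma^y_xy = (E G_x - F E_y)/(2D), Gamma^y_yy = (E G_y - 2F F_y + F G_x)/(2D); substitute and cancel common factors

Answer: Gamma_xxx = (2596*x + 3924*y + 2160)/(19336*x^2 + 46728*x*y + 33480*x + 35316*y^2 + 38880*y + 15885), Gamma_xxy = (23364*x + 35316*y + 19440)/(19336*x^2 + 46728*x*y + 33480*x + 35316*y^2 + 38880*y + 15885), Gamma_xyy = 0, Gamma_yxx = (1860*x + 2160*y + 1620)/(19336*x^2 + 46728*x*y + 33480*x + 35316*y^2 + 38880*y + 15885), Gamma_yxy = (16740*x + 19440*y + 14580)/(19336*x^2 + 46728*x*y + 33480*x + 35316*y^2 + 38880*y + 15885), Gamma_yyy = 0
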